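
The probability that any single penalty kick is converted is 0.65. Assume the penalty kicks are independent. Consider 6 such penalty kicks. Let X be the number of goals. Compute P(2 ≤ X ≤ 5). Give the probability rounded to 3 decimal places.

0.902

X ~ Binomial(6, 0.65); P(2 ≤ X ≤ 5) = Σ C(6,k) p^k (1−p)^(6−k) over k:
  k=2: C(6,2)·0.65^2·0.35^4 = 0.09510
  k=3: C(6,3)·0.65^3·0.35^3 = 0.23549
  k=4: C(6,4)·0.65^4·0.35^2 = 0.32801
  k=5: C(6,5)·0.65^5·0.35^1 = 0.24366
Total = 0.90226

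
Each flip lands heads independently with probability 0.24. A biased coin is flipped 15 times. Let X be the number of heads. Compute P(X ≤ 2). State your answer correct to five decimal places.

X ~ Binomial(15, 0.24); P(X ≤ 2) = Σ C(15,k) p^k (1−p)^(15−k) over k:
  k=0: C(15,0)·0.24^0·0.76^15 = 0.0163006
  k=1: C(15,1)·0.24^1·0.76^14 = 0.0772134
  k=2: C(15,2)·0.24^2·0.76^13 = 0.1706823
Total = 0.2641963

0.26420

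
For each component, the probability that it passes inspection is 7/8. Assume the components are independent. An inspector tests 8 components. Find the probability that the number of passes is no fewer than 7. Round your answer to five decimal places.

0.73630

X ~ Binomial(8, 0.875); P(X ≥ 7) = Σ C(8,k) p^k (1−p)^(8−k) over k:
  k=7: C(8,7)·0.875^7·0.125^1 = 0.3926959
  k=8: C(8,8)·0.875^8·0.125^0 = 0.3436089
Total = 0.7363048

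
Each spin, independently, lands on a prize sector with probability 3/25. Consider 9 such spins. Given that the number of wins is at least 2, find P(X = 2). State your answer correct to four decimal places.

0.7179

X ~ Binomial(9, 0.12). Want P(X=2 | X≥2) = P(X=2) / P(X≥2).
P(X=2) = C(9,2)·0.12^2·0.88^7 = 0.211857
P(X≥2) = 1 − 0.316478 − 0.388405 = 0.295116
Ratio = 0.211857 / 0.295116 = 0.717878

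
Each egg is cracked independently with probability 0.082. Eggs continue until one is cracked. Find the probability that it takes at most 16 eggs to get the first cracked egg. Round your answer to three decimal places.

Y = number of eggs to the first success; geometric, p = 0.082.
P(Y ≤ 16) = 1 − (1−p)^16 = 1 − 0.25438 = 0.74562

0.746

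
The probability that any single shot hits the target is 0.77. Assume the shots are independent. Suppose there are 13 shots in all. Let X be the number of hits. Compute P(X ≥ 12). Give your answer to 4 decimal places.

0.1633

X ~ Binomial(13, 0.77); P(X ≥ 12) = Σ C(13,k) p^k (1−p)^(13−k) over k:
  k=12: C(13,12)·0.77^12·0.23^1 = 0.129885
  k=13: C(13,13)·0.77^13·0.23^0 = 0.033449
Total = 0.163334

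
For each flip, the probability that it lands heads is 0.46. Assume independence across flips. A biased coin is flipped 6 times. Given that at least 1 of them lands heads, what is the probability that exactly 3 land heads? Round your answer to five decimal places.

0.31433

X ~ Binomial(6, 0.46). Want P(X=3 | X≥1) = P(X=3) / P(X≥1).
P(X=3) = C(6,3)·0.46^3·0.54^3 = 0.3065383
P(X≥1) = 1 − 0.0247949 = 0.9752051
Ratio = 0.3065383 / 0.9752051 = 0.3143322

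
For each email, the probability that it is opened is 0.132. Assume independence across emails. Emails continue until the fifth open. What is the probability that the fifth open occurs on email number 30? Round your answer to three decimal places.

0.028

Y = trial on which the fifth success occurs; negative binomial, r=5, p=0.132.
P(Y=30) = C(29,4) · p^5 · (1−p)^25
= 23751 · 4.0075e-05 · 0.02904 = 0.02764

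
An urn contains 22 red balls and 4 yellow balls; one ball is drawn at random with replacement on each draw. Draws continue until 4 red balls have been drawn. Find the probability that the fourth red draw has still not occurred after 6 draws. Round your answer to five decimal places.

Needing more than 6 draws ⇔ fewer than 4 successes in the first 6. With X ~ Binomial(6, 0.846154), P(Y > 6) = P(X ≤ 3).
  k=0: C(6,0)·0.846154^0·0.153846^6 = 0.0000133
  k=1: C(6,1)·0.846154^1·0.153846^5 = 0.0004376
  k=2: C(6,2)·0.846154^2·0.153846^4 = 0.0060164
  k=3: C(6,3)·0.846154^3·0.153846^3 = 0.0441202
P(X ≤ 3) = 0.0505875

0.05059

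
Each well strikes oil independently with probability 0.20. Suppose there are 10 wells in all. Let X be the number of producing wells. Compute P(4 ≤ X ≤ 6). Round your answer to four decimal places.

0.1200

X ~ Binomial(10, 0.20); P(4 ≤ X ≤ 6) = Σ C(10,k) p^k (1−p)^(10−k) over k:
  k=4: C(10,4)·0.20^4·0.80^6 = 0.088080
  k=5: C(10,5)·0.20^5·0.80^5 = 0.026424
  k=6: C(10,6)·0.20^6·0.80^4 = 0.005505
Total = 0.120010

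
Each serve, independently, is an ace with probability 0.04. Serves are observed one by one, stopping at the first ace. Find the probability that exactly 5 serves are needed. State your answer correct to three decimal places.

0.034

Geometric (trials to first success), p = 0.04.
P(Y = 5) = (1−p)^4 · p = 0.84935 · 0.04 = 0.03397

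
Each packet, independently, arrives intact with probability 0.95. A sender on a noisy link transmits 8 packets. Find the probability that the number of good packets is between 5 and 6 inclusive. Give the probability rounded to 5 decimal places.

0.05687

X ~ Binomial(8, 0.95); P(5 ≤ X ≤ 6) = Σ C(8,k) p^k (1−p)^(8−k) over k:
  k=5: C(8,5)·0.95^5·0.05^3 = 0.0054165
  k=6: C(8,6)·0.95^6·0.05^2 = 0.0514564
Total = 0.0568729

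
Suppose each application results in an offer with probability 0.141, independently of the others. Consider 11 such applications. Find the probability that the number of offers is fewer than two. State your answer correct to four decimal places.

0.5272

X ~ Binomial(11, 0.141); P(X ≤ 1) = Σ C(11,k) p^k (1−p)^(11−k) over k:
  k=0: C(11,0)·0.141^0·0.859^11 = 0.187899
  k=1: C(11,1)·0.141^1·0.859^10 = 0.339268
Total = 0.527168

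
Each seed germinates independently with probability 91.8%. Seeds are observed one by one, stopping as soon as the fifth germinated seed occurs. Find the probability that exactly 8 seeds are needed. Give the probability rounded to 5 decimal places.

0.01258

Y = trial on which the fifth success occurs; negative binomial, r=5, p=0.918.
P(Y=8) = C(7,4) · p^5 · (1−p)^3
= 35 · 0.65195 · 0.00055137 = 0.0125812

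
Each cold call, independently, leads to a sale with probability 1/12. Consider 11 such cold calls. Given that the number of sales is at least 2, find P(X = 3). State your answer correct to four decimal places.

X ~ Binomial(11, 0.083333). Want P(X=3 | X≥2) = P(X=3) / P(X≥2).
P(X=3) = C(11,3)·0.083333^3·0.916667^8 = 0.047603
P(X≥2) = 1 − 0.383995 − 0.383995 = 0.232010
Ratio = 0.047603 / 0.232010 = 0.205176

0.2052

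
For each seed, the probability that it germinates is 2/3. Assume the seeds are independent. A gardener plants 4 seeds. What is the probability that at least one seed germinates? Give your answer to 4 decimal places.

P(at least one) = 1 − P(none) = 1 − (1 − 0.666667)^4
= 1 − 0.012346 = 0.987654

0.9877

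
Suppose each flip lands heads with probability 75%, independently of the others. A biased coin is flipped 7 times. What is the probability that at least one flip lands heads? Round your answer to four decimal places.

0.9999

P(at least one) = 1 − P(none) = 1 − (1 − 0.75)^7
= 1 − 0.000061 = 0.999939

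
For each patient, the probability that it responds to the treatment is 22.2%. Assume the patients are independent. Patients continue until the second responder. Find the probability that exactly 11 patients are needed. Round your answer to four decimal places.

0.0515

Y = trial on which the second success occurs; negative binomial, r=2, p=0.222.
P(Y=11) = C(10,1) · p^2 · (1−p)^9
= 10 · 0.049284 · 0.10443 = 0.051466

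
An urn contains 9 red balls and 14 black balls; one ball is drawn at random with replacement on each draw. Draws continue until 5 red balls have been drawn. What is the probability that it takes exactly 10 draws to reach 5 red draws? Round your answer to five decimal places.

Y = trial on which the fifth success occurs; negative binomial, r=5, p=0.391304.
P(Y=10) = C(9,4) · p^5 · (1−p)^5
= 126 · 0.0091743 · 0.08356 = 0.0965928

0.09659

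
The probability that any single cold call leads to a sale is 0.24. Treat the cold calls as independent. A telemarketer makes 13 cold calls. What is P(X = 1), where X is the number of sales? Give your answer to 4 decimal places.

0.1159

X ~ Binomial(n=13, p=0.24).
P(X=1) = C(13,1) · p^1 · (1−p)^12
= 13 · 0.24 · 0.037133 = 0.115856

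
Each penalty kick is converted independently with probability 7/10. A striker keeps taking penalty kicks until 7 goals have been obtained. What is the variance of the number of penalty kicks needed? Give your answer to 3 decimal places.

Y = total penalty kicks until the seventh success; negative binomial with r=7, p=0.70.
Var(Y) = r(1−p)/p² = 7·0.30 / 0.70² = 4.28571

4.286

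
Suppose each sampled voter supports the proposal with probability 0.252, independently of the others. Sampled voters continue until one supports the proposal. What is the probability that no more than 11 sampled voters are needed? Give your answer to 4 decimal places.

0.9590

Y = number of sampled voters to the first success; geometric, p = 0.252.
P(Y ≤ 11) = 1 − (1−p)^11 = 1 − 0.041013 = 0.958987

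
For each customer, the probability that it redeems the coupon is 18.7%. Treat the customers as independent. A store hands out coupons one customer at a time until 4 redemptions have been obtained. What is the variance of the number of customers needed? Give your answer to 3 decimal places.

92.997

Y = total customers until the fourth success; negative binomial with r=4, p=0.187.
Var(Y) = r(1−p)/p² = 4·0.813 / 0.187² = 92.99665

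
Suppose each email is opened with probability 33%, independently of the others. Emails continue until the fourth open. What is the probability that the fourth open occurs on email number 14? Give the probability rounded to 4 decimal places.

0.0618

Y = trial on which the fourth success occurs; negative binomial, r=4, p=0.33.
P(Y=14) = C(13,3) · p^4 · (1−p)^10
= 286 · 0.011859 · 0.018228 = 0.061826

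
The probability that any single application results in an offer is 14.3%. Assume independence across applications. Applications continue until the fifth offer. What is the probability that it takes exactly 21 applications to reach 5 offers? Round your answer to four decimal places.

Y = trial on which the fifth success occurs; negative binomial, r=5, p=0.143.
P(Y=21) = C(20,4) · p^5 · (1−p)^16
= 4845 · 5.9797e-05 · 0.084663 = 0.024528

0.0245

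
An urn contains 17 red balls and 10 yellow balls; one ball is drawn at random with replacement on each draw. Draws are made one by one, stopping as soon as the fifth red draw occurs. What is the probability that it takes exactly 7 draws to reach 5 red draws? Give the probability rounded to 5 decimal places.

0.20361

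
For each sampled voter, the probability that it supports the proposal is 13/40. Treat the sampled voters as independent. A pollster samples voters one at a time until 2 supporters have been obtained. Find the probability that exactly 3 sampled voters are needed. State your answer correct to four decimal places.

Y = trial on which the second success occurs; negative binomial, r=2, p=0.325.
P(Y=3) = C(2,1) · p^2 · (1−p)^1
= 2 · 0.10562 · 0.675 = 0.142594

0.1426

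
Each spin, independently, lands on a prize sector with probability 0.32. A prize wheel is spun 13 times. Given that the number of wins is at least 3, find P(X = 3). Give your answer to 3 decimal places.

X ~ Binomial(13, 0.32). Want P(X=3 | X≥3) = P(X=3) / P(X≥3).
P(X=3) = C(13,3)·0.32^3·0.68^10 = 0.19811
P(X≥3) = 1 − 0.00665 − 0.04066 − 0.11481 = 0.83788
Ratio = 0.19811 / 0.83788 = 0.23644

0.236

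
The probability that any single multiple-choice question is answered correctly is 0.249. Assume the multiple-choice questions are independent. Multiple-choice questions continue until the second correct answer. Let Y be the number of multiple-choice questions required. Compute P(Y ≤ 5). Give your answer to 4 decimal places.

Finishing within 5 multiple-choice questions ⇔ at least 2 successes in the first 5. With X ~ Binomial(5, 0.249), P(Y ≤ 5) = 1 − P(X ≤ 1).
  k=0: C(5,0)·0.249^0·0.751^5 = 0.238891
  k=1: C(5,1)·0.249^1·0.751^4 = 0.396031
1 − 0.634922 = 0.365078

0.3651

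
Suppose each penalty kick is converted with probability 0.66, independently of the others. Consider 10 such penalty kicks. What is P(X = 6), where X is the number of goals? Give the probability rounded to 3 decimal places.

X ~ Binomial(n=10, p=0.66).
P(X=6) = C(10,6) · p^6 · (1−p)^4
= 210 · 0.082654 · 0.013363 = 0.23195

0.232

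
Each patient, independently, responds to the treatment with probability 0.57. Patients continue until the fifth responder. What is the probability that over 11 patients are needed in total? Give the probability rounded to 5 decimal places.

Needing more than 11 patients ⇔ fewer than 5 successes in the first 11. With X ~ Binomial(11, 0.57), P(Y > 11) = P(X ≤ 4).
  k=0: C(11,0)·0.57^0·0.43^11 = 0.0000929
  k=1: C(11,1)·0.57^1·0.43^10 = 0.0013550
  k=2: C(11,2)·0.57^2·0.43^9 = 0.0089811
  k=3: C(11,3)·0.57^3·0.43^8 = 0.0357155
  k=4: C(11,4)·0.57^4·0.43^7 = 0.0946875
P(X ≤ 4) = 0.1408320

0.14083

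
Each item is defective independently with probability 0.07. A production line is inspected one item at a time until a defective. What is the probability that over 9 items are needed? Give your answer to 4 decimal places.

Y = number of items to the first success; geometric, p = 0.07.
P(Y > 9) = P(first 9 all fail) = (1−p)^9 = 0.520411

0.5204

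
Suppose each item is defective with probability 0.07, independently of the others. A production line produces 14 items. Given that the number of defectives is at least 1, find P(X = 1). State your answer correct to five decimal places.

X ~ Binomial(14, 0.07). Want P(X=1 | X≥1) = P(X=1) / P(X≥1).
P(X=1) = C(14,1)·0.07^1·0.93^13 = 0.3815087
P(X≥1) = 1 − 0.3620439 = 0.6379561
Ratio = 0.3815087 / 0.6379561 = 0.5980171

0.59802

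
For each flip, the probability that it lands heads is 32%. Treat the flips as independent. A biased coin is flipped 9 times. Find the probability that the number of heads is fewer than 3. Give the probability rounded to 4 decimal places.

X ~ Binomial(9, 0.32); P(X ≤ 2) = Σ C(9,k) p^k (1−p)^(9−k) over k:
  k=0: C(9,0)·0.32^0·0.68^9 = 0.031087
  k=1: C(9,1)·0.32^1·0.68^8 = 0.131663
  k=2: C(9,2)·0.32^2·0.68^7 = 0.247836
Total = 0.410586

0.4106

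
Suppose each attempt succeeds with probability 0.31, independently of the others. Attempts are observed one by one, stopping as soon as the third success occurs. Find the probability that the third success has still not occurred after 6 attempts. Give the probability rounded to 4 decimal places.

0.7256

Needing more than 6 attempts ⇔ fewer than 3 successes in the first 6. With X ~ Binomial(6, 0.31), P(Y > 6) = P(X ≤ 2).
  k=0: C(6,0)·0.31^0·0.69^6 = 0.107918
  k=1: C(6,1)·0.31^1·0.69^5 = 0.290910
  k=2: C(6,2)·0.31^2·0.69^4 = 0.326747
P(X ≤ 2) = 0.725575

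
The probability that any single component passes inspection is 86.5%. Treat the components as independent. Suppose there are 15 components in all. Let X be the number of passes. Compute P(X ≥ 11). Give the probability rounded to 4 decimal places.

0.9583

X ~ Binomial(15, 0.865); P(X ≥ 11) = Σ C(15,k) p^k (1−p)^(15−k) over k:
  k=11: C(15,11)·0.865^11·0.135^4 = 0.091970
  k=12: C(15,12)·0.865^12·0.135^3 = 0.196429
  k=13: C(15,13)·0.865^13·0.135^2 = 0.290447
  k=14: C(15,14)·0.865^14·0.135^1 = 0.265858
  k=15: C(15,15)·0.865^15·0.135^0 = 0.113564
Total = 0.958268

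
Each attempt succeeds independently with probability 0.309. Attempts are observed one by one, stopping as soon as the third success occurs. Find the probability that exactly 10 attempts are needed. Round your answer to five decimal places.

0.07990

Y = trial on which the third success occurs; negative binomial, r=3, p=0.309.
P(Y=10) = C(9,2) · p^3 · (1−p)^7
= 36 · 0.029504 · 0.075222 = 0.0798959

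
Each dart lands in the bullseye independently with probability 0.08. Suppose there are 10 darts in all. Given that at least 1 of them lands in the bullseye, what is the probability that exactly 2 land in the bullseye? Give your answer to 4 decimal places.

X ~ Binomial(10, 0.08). Want P(X=2 | X≥1) = P(X=2) / P(X≥1).
P(X=2) = C(10,2)·0.08^2·0.92^8 = 0.147807
P(X≥1) = 1 − 0.434388 = 0.565612
Ratio = 0.147807 / 0.565612 = 0.261323

0.2613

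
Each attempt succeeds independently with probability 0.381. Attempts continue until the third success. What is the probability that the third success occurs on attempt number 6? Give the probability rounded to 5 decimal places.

0.13117

Y = trial on which the third success occurs; negative binomial, r=3, p=0.381.
P(Y=6) = C(5,2) · p^3 · (1−p)^3
= 10 · 0.055306 · 0.23718 = 0.1311737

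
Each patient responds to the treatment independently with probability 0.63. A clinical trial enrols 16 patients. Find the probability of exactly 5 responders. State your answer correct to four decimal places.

0.0077

X ~ Binomial(n=16, p=0.63).
P(X=5) = C(16,5) · p^5 · (1−p)^11
= 4368 · 0.099244 · 1.7792e-05 = 0.007713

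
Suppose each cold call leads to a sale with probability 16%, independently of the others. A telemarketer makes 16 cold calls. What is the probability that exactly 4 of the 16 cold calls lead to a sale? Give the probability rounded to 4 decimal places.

0.1472

X ~ Binomial(n=16, p=0.16).
P(X=4) = C(16,4) · p^4 · (1−p)^12
= 1820 · 0.00065536 · 0.12341 = 0.147198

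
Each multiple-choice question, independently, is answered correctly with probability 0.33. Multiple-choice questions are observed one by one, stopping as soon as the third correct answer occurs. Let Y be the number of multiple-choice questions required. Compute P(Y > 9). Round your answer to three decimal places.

Needing more than 9 multiple-choice questions ⇔ fewer than 3 successes in the first 9. With X ~ Binomial(9, 0.33), P(Y > 9) = P(X ≤ 2).
  k=0: C(9,0)·0.33^0·0.67^9 = 0.02721
  k=1: C(9,1)·0.33^1·0.67^8 = 0.12060
  k=2: C(9,2)·0.33^2·0.67^7 = 0.23760
P(X ≤ 2) = 0.38541

0.385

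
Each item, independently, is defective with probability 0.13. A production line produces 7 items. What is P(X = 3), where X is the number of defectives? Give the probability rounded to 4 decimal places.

X ~ Binomial(n=7, p=0.13).
P(X=3) = C(7,3) · p^3 · (1−p)^4
= 35 · 0.002197 · 0.5729 = 0.044053

0.0441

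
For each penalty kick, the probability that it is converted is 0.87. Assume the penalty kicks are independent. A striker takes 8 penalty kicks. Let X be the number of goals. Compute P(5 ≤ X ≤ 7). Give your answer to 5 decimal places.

0.65886

X ~ Binomial(8, 0.87); P(5 ≤ X ≤ 7) = Σ C(8,k) p^k (1−p)^(8−k) over k:
  k=5: C(8,5)·0.87^5·0.13^3 = 0.0613217
  k=6: C(8,6)·0.87^6·0.13^2 = 0.2051919
  k=7: C(8,7)·0.87^7·0.13^1 = 0.3923450
Total = 0.6588586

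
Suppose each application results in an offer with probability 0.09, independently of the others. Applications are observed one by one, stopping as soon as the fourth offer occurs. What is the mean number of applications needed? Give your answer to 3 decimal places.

44.444

Y = total applications until the fourth success; negative binomial with r=4, p=0.09.
E[Y] = r / p = 4 / 0.09 = 44.44444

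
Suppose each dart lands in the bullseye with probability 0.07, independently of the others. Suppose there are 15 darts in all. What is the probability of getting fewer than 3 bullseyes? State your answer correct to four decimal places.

0.9171

X ~ Binomial(15, 0.07); P(X ≤ 2) = Σ C(15,k) p^k (1−p)^(15−k) over k:
  k=0: C(15,0)·0.07^0·0.93^15 = 0.336701
  k=1: C(15,1)·0.07^1·0.93^14 = 0.380146
  k=2: C(15,2)·0.07^2·0.93^13 = 0.200292
Total = 0.917139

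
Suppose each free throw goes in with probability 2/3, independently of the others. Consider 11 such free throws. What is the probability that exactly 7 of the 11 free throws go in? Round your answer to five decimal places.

0.23845

X ~ Binomial(n=11, p=0.666667).
P(X=7) = C(11,7) · p^7 · (1−p)^4
= 330 · 0.058528 · 0.012346 = 0.2384460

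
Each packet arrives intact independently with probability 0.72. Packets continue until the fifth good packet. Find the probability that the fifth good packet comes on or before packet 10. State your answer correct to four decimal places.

0.9658

Finishing within 10 packets ⇔ at least 5 successes in the first 10. With X ~ Binomial(10, 0.72), P(Y ≤ 10) = 1 − P(X ≤ 4).
  k=0: C(10,0)·0.72^0·0.28^10 = 0.000003
  k=1: C(10,1)·0.72^1·0.28^9 = 0.000076
  k=2: C(10,2)·0.72^2·0.28^8 = 0.000881
  k=3: C(10,3)·0.72^3·0.28^7 = 0.006043
  k=4: C(10,4)·0.72^4·0.28^6 = 0.027196
1 − 0.034199 = 0.965801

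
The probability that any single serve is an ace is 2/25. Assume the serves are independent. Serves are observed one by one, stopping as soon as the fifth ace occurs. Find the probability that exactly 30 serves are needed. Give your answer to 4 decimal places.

Y = trial on which the fifth success occurs; negative binomial, r=5, p=0.08.
P(Y=30) = C(29,4) · p^5 · (1−p)^25
= 23751 · 3.2768e-06 · 0.12436 = 0.009679

0.0097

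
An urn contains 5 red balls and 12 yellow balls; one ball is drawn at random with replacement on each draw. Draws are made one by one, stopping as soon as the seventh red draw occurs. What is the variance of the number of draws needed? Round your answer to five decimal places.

57.12000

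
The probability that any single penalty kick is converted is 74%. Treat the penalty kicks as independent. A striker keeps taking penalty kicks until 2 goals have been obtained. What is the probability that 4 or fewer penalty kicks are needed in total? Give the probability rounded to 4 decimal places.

Finishing within 4 penalty kicks ⇔ at least 2 successes in the first 4. With X ~ Binomial(4, 0.74), P(Y ≤ 4) = 1 − P(X ≤ 1).
  k=0: C(4,0)·0.74^0·0.26^4 = 0.004570
  k=1: C(4,1)·0.74^1·0.26^3 = 0.052025
1 − 0.056595 = 0.943405

0.9434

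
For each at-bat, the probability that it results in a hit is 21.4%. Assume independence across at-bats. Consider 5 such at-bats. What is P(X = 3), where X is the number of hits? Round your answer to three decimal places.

X ~ Binomial(n=5, p=0.214).
P(X=3) = C(5,3) · p^3 · (1−p)^2
= 10 · 0.0098003 · 0.6178 = 0.06055

0.061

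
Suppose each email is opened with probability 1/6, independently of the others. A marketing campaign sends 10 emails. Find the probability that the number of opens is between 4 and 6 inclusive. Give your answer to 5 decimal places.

X ~ Binomial(10, 0.166667); P(4 ≤ X ≤ 6) = Σ C(10,k) p^k (1−p)^(10−k) over k:
  k=4: C(10,4)·0.166667^4·0.833333^6 = 0.0542659
  k=5: C(10,5)·0.166667^5·0.833333^5 = 0.0130238
  k=6: C(10,6)·0.166667^6·0.833333^4 = 0.0021706
Total = 0.0694603

0.06946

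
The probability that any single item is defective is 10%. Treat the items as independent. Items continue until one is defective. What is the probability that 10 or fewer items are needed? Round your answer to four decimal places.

Y = number of items to the first success; geometric, p = 0.10.
P(Y ≤ 10) = 1 − (1−p)^10 = 1 − 0.348678 = 0.651322

0.6513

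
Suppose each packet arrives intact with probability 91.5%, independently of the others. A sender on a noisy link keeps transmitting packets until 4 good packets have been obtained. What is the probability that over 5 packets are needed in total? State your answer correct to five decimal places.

Needing more than 5 packets ⇔ fewer than 4 successes in the first 5. With X ~ Binomial(5, 0.915), P(Y > 5) = P(X ≤ 3).
  k=0: C(5,0)·0.915^0·0.085^5 = 0.0000044
  k=1: C(5,1)·0.915^1·0.085^4 = 0.0002388
  k=2: C(5,2)·0.915^2·0.085^3 = 0.0051416
  k=3: C(5,3)·0.915^3·0.085^2 = 0.0553479
P(X ≤ 3) = 0.0607328

0.06073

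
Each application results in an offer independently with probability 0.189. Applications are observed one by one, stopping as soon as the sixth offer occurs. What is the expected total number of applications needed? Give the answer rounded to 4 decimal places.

31.7460

Y = total applications until the sixth success; negative binomial with r=6, p=0.189.
E[Y] = r / p = 6 / 0.189 = 31.746032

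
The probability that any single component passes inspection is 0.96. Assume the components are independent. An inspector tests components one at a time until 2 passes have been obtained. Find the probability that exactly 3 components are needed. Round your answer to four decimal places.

Y = trial on which the second success occurs; negative binomial, r=2, p=0.96.
P(Y=3) = C(2,1) · p^2 · (1−p)^1
= 2 · 0.9216 · 0.04 = 0.073728

0.0737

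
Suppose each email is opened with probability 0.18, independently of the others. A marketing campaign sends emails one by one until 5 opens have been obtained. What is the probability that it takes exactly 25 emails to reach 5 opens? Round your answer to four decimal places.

Y = trial on which the fifth success occurs; negative binomial, r=5, p=0.18.
P(Y=25) = C(24,4) · p^5 · (1−p)^20
= 10626 · 0.00018896 · 0.018892 = 0.037932

0.0379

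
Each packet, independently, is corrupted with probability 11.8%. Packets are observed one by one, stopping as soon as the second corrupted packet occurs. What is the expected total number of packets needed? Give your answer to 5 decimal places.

Y = total packets until the second success; negative binomial with r=2, p=0.118.
E[Y] = r / p = 2 / 0.118 = 16.9491525

16.94915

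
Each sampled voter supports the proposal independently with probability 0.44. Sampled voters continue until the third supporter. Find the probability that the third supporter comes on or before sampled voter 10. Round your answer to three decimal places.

Finishing within 10 sampled voters ⇔ at least 3 successes in the first 10. With X ~ Binomial(10, 0.44), P(Y ≤ 10) = 1 − P(X ≤ 2).
  k=0: C(10,0)·0.44^0·0.56^10 = 0.00303
  k=1: C(10,1)·0.44^1·0.56^9 = 0.02383
  k=2: C(10,2)·0.44^2·0.56^8 = 0.08426
1 − 0.11112 = 0.88888

0.889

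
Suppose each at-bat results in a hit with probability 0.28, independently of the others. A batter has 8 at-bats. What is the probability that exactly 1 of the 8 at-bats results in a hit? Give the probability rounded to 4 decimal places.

X ~ Binomial(n=8, p=0.28).
P(X=1) = C(8,1) · p^1 · (1−p)^7
= 8 · 0.28 · 0.10031 = 0.224686

0.2247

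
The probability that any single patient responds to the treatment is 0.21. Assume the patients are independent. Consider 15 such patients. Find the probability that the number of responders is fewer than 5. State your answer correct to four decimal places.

0.8090

X ~ Binomial(15, 0.21); P(X ≤ 4) = Σ C(15,k) p^k (1−p)^(15−k) over k:
  k=0: C(15,0)·0.21^0·0.79^15 = 0.029134
  k=1: C(15,1)·0.21^1·0.79^14 = 0.116169
  k=2: C(15,2)·0.21^2·0.79^13 = 0.216162
  k=3: C(15,3)·0.21^3·0.79^12 = 0.248997
  k=4: C(15,4)·0.21^4·0.79^11 = 0.198567
Total = 0.809030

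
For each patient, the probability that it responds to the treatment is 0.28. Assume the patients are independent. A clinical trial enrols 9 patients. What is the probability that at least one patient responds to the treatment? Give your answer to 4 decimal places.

0.9480

P(at least one) = 1 − P(none) = 1 − (1 − 0.28)^9
= 1 − 0.051999 = 0.948001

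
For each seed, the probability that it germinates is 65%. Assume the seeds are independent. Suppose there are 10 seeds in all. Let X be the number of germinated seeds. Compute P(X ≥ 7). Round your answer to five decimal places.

0.51383

X ~ Binomial(10, 0.65); P(X ≥ 7) = Σ C(10,k) p^k (1−p)^(10−k) over k:
  k=7: C(10,7)·0.65^7·0.35^3 = 0.2522196
  k=8: C(10,8)·0.65^8·0.35^2 = 0.1756530
  k=9: C(10,9)·0.65^9·0.35^1 = 0.0724917
  k=10: C(10,10)·0.65^10·0.35^0 = 0.0134627
Total = 0.5138270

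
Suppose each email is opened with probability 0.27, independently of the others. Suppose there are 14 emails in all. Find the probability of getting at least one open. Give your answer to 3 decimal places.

0.988

P(at least one) = 1 − P(none) = 1 − (1 − 0.27)^14
= 1 − 0.01220 = 0.98780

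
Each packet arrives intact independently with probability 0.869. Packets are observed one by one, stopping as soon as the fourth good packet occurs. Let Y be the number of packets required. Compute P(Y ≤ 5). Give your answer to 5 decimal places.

Finishing within 5 packets ⇔ at least 4 successes in the first 5. With X ~ Binomial(5, 0.869), P(Y ≤ 5) = 1 − P(X ≤ 3).
  k=0: C(5,0)·0.869^0·0.131^5 = 0.0000386
  k=1: C(5,1)·0.869^1·0.131^4 = 0.0012796
  k=2: C(5,2)·0.869^2·0.131^3 = 0.0169767
  k=3: C(5,3)·0.869^3·0.131^2 = 0.1126165
1 − 0.1309114 = 0.8690886

0.86909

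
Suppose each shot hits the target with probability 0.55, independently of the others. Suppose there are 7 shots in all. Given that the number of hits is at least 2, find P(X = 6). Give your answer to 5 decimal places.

0.09042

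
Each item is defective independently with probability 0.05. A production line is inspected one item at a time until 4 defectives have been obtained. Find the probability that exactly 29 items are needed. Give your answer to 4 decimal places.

Y = trial on which the fourth success occurs; negative binomial, r=4, p=0.05.
P(Y=29) = C(28,3) · p^4 · (1−p)^25
= 3276 · 6.25e-06 · 0.27739 = 0.005680

0.0057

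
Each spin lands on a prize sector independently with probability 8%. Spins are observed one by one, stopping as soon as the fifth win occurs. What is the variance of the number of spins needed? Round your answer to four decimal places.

Y = total spins until the fifth success; negative binomial with r=5, p=0.08.
Var(Y) = r(1−p)/p² = 5·0.92 / 0.08² = 718.750000

718.7500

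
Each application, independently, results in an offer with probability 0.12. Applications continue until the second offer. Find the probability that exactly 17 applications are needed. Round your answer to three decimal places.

Y = trial on which the second success occurs; negative binomial, r=2, p=0.12.
P(Y=17) = C(16,1) · p^2 · (1−p)^15
= 16 · 0.0144 · 0.14697 = 0.03386

0.034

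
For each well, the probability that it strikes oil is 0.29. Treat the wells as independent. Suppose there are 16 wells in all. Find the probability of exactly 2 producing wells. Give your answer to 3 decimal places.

0.083

X ~ Binomial(n=16, p=0.29).
P(X=2) = C(16,2) · p^2 · (1−p)^14
= 120 · 0.0841 · 0.0082721 = 0.08348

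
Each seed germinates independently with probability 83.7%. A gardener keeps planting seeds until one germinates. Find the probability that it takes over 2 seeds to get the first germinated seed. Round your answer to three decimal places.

0.027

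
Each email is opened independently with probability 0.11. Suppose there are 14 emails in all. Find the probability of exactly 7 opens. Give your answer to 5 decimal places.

X ~ Binomial(n=14, p=0.11).
P(X=7) = C(14,7) · p^7 · (1−p)^7
= 3432 · 1.9487e-07 · 0.44231 = 0.0002958

0.00030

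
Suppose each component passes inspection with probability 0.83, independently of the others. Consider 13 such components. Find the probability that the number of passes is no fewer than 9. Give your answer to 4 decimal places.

0.9449

X ~ Binomial(13, 0.83); P(X ≥ 9) = Σ C(13,k) p^k (1−p)^(13−k) over k:
  k=9: C(13,9)·0.83^9·0.17^4 = 0.111636
  k=10: C(13,10)·0.83^10·0.17^3 = 0.218019
  k=11: C(13,11)·0.83^11·0.17^2 = 0.290303
  k=12: C(13,12)·0.83^12·0.17^1 = 0.236227
  k=13: C(13,13)·0.83^13·0.17^0 = 0.088719
Total = 0.944903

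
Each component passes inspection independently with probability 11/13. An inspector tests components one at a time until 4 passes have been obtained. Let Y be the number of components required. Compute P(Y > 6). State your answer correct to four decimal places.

0.0506

Needing more than 6 components ⇔ fewer than 4 successes in the first 6. With X ~ Binomial(6, 0.846154), P(Y > 6) = P(X ≤ 3).
  k=0: C(6,0)·0.846154^0·0.153846^6 = 0.000013
  k=1: C(6,1)·0.846154^1·0.153846^5 = 0.000438
  k=2: C(6,2)·0.846154^2·0.153846^4 = 0.006016
  k=3: C(6,3)·0.846154^3·0.153846^3 = 0.044120
P(X ≤ 3) = 0.050587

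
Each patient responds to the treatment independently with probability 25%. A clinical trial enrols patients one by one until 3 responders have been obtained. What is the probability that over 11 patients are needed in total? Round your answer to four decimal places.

Needing more than 11 patients ⇔ fewer than 3 successes in the first 11. With X ~ Binomial(11, 0.25), P(Y > 11) = P(X ≤ 2).
  k=0: C(11,0)·0.25^0·0.75^11 = 0.042235
  k=1: C(11,1)·0.25^1·0.75^10 = 0.154862
  k=2: C(11,2)·0.25^2·0.75^9 = 0.258104
P(X ≤ 2) = 0.455201

0.4552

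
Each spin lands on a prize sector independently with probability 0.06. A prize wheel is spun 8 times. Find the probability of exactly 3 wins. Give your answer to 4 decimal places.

0.0089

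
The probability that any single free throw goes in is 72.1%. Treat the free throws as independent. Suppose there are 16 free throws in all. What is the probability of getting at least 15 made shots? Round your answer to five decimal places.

0.03835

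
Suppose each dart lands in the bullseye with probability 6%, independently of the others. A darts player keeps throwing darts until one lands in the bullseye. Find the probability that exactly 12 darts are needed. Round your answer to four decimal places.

0.0304

Geometric (trials to first success), p = 0.06.
P(Y = 12) = (1−p)^11 · p = 0.5063 · 0.06 = 0.030378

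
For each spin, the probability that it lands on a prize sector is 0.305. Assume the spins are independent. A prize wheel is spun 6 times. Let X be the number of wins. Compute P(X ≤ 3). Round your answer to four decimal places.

0.9255

X ~ Binomial(6, 0.305); P(X ≤ 3) = Σ C(6,k) p^k (1−p)^(6−k) over k:
  k=0: C(6,0)·0.305^0·0.695^6 = 0.112696
  k=1: C(6,1)·0.305^1·0.695^5 = 0.296739
  k=2: C(6,2)·0.305^2·0.695^4 = 0.325559
  k=3: C(6,3)·0.305^3·0.695^3 = 0.190495
Total = 0.925490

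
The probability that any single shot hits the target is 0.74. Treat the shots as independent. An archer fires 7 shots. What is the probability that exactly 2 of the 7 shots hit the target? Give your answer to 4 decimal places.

0.0137

X ~ Binomial(n=7, p=0.74).
P(X=2) = C(7,2) · p^2 · (1−p)^5
= 21 · 0.5476 · 0.0011881 = 0.013663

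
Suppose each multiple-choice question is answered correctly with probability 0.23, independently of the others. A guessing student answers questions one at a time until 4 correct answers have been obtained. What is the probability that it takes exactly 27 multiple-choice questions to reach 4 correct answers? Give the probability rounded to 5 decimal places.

0.01783

Y = trial on which the fourth success occurs; negative binomial, r=4, p=0.23.
P(Y=27) = C(26,3) · p^4 · (1−p)^23
= 2600 · 0.0027984 · 0.0024507 = 0.0178308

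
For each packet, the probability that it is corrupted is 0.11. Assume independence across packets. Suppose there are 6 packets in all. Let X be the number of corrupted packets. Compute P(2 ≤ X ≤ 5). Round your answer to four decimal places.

X ~ Binomial(6, 0.11); P(2 ≤ X ≤ 5) = Σ C(6,k) p^k (1−p)^(6−k) over k:
  k=2: C(6,2)·0.11^2·0.89^4 = 0.113877
  k=3: C(6,3)·0.11^3·0.89^3 = 0.018766
  k=4: C(6,4)·0.11^4·0.89^2 = 0.001740
  k=5: C(6,5)·0.11^5·0.89^1 = 0.000086
Total = 0.134469

0.1345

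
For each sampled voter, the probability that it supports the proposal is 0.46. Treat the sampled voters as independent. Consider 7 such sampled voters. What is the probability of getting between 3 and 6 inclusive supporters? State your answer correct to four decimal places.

X ~ Binomial(7, 0.46); P(3 ≤ X ≤ 6) = Σ C(7,k) p^k (1−p)^(7−k) over k:
  k=3: C(7,3)·0.46^3·0.54^4 = 0.289679
  k=4: C(7,4)·0.46^4·0.54^3 = 0.246763
  k=5: C(7,5)·0.46^5·0.54^2 = 0.126123
  k=6: C(7,6)·0.46^6·0.54^1 = 0.035813
Total = 0.698378

0.6984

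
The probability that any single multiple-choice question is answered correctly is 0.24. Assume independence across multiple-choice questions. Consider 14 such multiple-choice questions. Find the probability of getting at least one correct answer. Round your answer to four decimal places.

0.9786

P(at least one) = 1 − P(none) = 1 − (1 − 0.24)^14
= 1 − 0.021448 = 0.978552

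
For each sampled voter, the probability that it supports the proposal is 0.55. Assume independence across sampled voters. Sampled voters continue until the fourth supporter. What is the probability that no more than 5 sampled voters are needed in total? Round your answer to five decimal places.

0.25622

Finishing within 5 sampled voters ⇔ at least 4 successes in the first 5. With X ~ Binomial(5, 0.55), P(Y ≤ 5) = 1 − P(X ≤ 3).
  k=0: C(5,0)·0.55^0·0.45^5 = 0.0184528
  k=1: C(5,1)·0.55^1·0.45^4 = 0.1127672
  k=2: C(5,2)·0.55^2·0.45^3 = 0.2756531
  k=3: C(5,3)·0.55^3·0.45^2 = 0.3369094
1 − 0.7437825 = 0.2562175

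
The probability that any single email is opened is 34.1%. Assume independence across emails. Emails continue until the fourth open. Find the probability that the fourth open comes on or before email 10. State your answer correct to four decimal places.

Finishing within 10 emails ⇔ at least 4 successes in the first 10. With X ~ Binomial(10, 0.341), P(Y ≤ 10) = 1 − P(X ≤ 3).
  k=0: C(10,0)·0.341^0·0.659^10 = 0.015447
  k=1: C(10,1)·0.341^1·0.659^9 = 0.079932
  k=2: C(10,2)·0.341^2·0.659^8 = 0.186125
  k=3: C(10,3)·0.341^3·0.659^7 = 0.256828
1 − 0.538333 = 0.461667

0.4617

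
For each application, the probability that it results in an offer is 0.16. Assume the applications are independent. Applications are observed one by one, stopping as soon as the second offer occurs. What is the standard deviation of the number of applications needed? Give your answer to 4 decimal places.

8.1009

Y = total applications until the second success; negative binomial with r=2, p=0.16.
SD(Y) = √[r(1−p)/p²] = √(65.625000) = 8.100926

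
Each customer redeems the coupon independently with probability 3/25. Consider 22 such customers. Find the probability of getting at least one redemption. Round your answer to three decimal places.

0.940

P(at least one) = 1 − P(none) = 1 − (1 − 0.12)^22
= 1 − 0.06006 = 0.93994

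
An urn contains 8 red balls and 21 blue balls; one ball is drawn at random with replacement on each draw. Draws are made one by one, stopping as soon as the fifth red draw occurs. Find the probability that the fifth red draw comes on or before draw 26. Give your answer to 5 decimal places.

0.88290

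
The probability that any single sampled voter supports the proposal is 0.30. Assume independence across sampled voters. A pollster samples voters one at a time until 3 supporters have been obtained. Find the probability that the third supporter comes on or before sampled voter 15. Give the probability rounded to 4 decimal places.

0.8732

Finishing within 15 sampled voters ⇔ at least 3 successes in the first 15. With X ~ Binomial(15, 0.30), P(Y ≤ 15) = 1 − P(X ≤ 2).
  k=0: C(15,0)·0.30^0·0.70^15 = 0.004748
  k=1: C(15,1)·0.30^1·0.70^14 = 0.030520
  k=2: C(15,2)·0.30^2·0.70^13 = 0.091560
1 − 0.126828 = 0.873172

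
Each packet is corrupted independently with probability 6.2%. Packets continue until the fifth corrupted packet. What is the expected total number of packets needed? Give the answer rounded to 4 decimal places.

80.6452

Y = total packets until the fifth success; negative binomial with r=5, p=0.062.
E[Y] = r / p = 5 / 0.062 = 80.645161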